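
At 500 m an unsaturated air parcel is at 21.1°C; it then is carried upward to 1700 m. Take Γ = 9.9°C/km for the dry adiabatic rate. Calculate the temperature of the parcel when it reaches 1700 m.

9.22°C

Dry adiabatic to 1700 m: -9.9 × 1.2 km = -11.88°C, so T = 9.22°C.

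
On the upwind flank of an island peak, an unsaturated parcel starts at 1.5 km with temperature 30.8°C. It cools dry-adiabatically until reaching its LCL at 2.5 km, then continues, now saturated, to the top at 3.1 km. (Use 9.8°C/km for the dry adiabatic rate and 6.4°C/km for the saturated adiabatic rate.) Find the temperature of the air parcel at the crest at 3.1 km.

17.16°C

1500 → 2500 m (dry, 9.8°C/km): ΔT = -9.8 × 1 = -9.8°C → T = 21°C
2500 → 3100 m (saturated, 6.4°C/km): ΔT = -6.4 × 0.6 = -3.84°C → T = 17.16°C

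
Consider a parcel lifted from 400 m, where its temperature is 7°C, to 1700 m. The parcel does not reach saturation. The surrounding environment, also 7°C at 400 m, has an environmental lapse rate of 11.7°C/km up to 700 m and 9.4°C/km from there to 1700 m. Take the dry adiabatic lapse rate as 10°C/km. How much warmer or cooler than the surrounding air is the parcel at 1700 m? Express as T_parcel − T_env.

-0.09°C (parcel cooler than environment)

Parcel:
  Dry to 1700 m: -10 × 1.3 km = -13°C, so T = -6°C.
Environment:
  Environment, lower layer to 700 m: -11.7 × 0.3 km = -3.51°C, so T = 3.49°C.
  Environment, upper layer to 1700 m: -9.4 × 1 km = -9.4°C, so T = -5.91°C.
T_parcel − T_env = -6 − (-5.91) = -0.09°C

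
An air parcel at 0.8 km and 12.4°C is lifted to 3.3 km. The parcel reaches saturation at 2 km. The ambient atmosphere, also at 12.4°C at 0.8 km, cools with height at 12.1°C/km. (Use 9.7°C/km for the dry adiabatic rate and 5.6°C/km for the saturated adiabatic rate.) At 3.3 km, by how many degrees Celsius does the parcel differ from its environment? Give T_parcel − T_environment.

Parcel:
  800–2000 m, dry: Δz = 1.2 km ⇒ ΔT = -11.64°C; T = 0.76°C
  2000–3300 m, saturated: Δz = 1.3 km ⇒ ΔT = -7.28°C; T = -6.52°C
Environment:
  800–3300 m, environment: Δz = 2.5 km ⇒ ΔT = -30.25°C; T = -17.85°C
T_parcel − T_env = -6.52 − (-17.85) = +11.33°C

+11.33°C (parcel warmer than environment)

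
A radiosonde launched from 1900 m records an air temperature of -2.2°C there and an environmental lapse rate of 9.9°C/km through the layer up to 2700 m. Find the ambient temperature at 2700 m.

-10.12°C

Environmental to 2700 m: -9.9 × 0.8 km = -7.92°C, so T = -10.12°C.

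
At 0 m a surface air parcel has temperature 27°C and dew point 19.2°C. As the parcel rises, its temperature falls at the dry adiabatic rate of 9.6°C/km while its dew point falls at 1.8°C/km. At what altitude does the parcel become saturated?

T and T_d converge at 9.6 − 1.8 = 7.8°C per km
Height above start = (27 − 19.2) / 7.8 = 1 km
LCL altitude = 0 m + 1000 m = 1000 m

1000 m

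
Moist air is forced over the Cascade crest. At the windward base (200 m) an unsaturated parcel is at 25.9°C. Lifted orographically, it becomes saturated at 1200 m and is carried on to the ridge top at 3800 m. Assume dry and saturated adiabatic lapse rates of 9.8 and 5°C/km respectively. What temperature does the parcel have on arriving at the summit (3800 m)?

Dry to 1200 m: -9.8 × 1 km = -9.8°C, so T = 16.1°C.
Saturated to 3800 m: -5 × 2.6 km = -13°C, so T = 3.1°C.

3.1°C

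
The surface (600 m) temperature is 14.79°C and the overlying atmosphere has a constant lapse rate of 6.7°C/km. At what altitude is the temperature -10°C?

Height above start = (14.79 − (-10)) / 6.7 = 3.7 km
Altitude = 600 m + 3700 m = 4300 m

4300 m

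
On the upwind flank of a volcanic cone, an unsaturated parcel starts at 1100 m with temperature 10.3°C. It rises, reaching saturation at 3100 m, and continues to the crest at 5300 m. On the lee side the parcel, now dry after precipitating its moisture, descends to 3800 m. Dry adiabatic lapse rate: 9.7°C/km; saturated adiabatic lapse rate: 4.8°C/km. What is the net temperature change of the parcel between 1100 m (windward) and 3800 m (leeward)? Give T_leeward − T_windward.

-15.41°C

1100 → 3100 m (dry, 9.7°C/km): ΔT = -9.7 × 2 = -19.4°C → T = -9.1°C
3100 → 5300 m (saturated, 4.8°C/km): ΔT = -4.8 × 2.2 = -10.56°C → T = -19.66°C
5300 → 3800 m (dry descent, 9.7°C/km): ΔT = +9.7 × 1.5 = +14.55°C → T = -5.11°C
Net change vs windward start: -5.11 − 10.3 = -15.41°C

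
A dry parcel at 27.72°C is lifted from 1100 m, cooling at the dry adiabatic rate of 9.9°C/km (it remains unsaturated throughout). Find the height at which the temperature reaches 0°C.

3900 m

Height above start = (27.72 − 0) / 9.9 = 2.8 km
Altitude = 1100 m + 2800 m = 3900 m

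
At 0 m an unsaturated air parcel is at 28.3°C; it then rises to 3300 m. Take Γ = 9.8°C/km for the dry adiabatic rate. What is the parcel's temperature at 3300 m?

-4.04°C

Dry adiabatic to 3300 m: -9.8 × 3.3 km = -32.34°C, so T = -4.04°C.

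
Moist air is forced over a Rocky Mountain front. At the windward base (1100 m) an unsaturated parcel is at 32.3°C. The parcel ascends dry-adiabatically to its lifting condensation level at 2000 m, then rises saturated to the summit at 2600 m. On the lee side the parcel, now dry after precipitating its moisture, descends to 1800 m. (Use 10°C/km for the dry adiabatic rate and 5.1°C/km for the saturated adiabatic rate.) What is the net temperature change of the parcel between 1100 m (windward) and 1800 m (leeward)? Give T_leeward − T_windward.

-4.06°C

1100 → 2000 m (dry, 10°C/km): ΔT = -10 × 0.9 = -9°C → T = 23.3°C
2000 → 2600 m (saturated, 5.1°C/km): ΔT = -5.1 × 0.6 = -3.06°C → T = 20.24°C
2600 → 1800 m (dry descent, 10°C/km): ΔT = +10 × 0.8 = +8°C → T = 28.24°C
Net change vs windward start: 28.24 − 32.3 = -4.06°C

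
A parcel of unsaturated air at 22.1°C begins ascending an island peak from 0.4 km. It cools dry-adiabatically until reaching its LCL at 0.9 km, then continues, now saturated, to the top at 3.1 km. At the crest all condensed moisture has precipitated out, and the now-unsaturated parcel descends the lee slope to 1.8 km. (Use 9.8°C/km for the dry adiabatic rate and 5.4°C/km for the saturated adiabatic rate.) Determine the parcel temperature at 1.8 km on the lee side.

Dry to 900 m: -9.8 × 0.5 km = -4.9°C, so T = 17.2°C.
Saturated to 3100 m: -5.4 × 2.2 km = -11.88°C, so T = 5.32°C.
Dry descent to 1800 m: +9.8 × 1.3 km = +12.74°C, so T = 18.06°C.

18.06°C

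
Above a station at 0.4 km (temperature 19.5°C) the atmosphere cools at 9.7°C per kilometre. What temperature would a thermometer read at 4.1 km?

400–4100 m, environmental: Δz = 3.7 km ⇒ ΔT = -35.89°C; T = -16.39°C

-16.39°C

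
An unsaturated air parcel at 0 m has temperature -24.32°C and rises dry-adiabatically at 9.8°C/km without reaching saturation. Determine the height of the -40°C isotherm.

Height above start = (-24.32 − (-40)) / 9.8 = 1.6 km
Altitude = 0 m + 1600 m = 1600 m

1600 m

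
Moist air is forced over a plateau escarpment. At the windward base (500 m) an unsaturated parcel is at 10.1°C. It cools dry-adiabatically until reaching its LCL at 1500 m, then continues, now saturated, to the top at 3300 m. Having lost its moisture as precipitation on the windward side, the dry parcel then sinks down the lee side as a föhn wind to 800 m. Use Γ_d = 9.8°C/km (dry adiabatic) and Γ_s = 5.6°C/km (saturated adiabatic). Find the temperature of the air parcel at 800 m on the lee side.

14.72°C

From 500 m to 1500 m (dry): cools by 9.8 × 1 = 9.8°C, giving 0.3°C.
From 1500 m to 3300 m (saturated): cools by 5.6 × 1.8 = 10.08°C, giving -9.78°C.
From 3300 m to 800 m (dry descent): warms by 9.8 × 2.5 = 24.5°C, giving 14.72°C.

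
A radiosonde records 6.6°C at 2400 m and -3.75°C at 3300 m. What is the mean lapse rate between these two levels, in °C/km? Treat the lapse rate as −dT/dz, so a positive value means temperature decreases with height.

Γ = −ΔT/Δz = (6.6 − (-3.75)) / (3300 − 2400) m
  = 10.35°C / 0.9 km = 11.5°C/km

11.5°C/km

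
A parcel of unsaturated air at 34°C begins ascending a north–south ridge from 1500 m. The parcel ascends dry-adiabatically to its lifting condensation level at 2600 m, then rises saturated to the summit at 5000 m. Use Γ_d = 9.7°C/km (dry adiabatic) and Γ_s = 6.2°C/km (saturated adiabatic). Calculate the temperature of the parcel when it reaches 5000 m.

Dry to 2600 m: -9.7 × 1.1 km = -10.67°C, so T = 23.33°C.
Saturated to 5000 m: -6.2 × 2.4 km = -14.88°C, so T = 8.45°C.

8.45°C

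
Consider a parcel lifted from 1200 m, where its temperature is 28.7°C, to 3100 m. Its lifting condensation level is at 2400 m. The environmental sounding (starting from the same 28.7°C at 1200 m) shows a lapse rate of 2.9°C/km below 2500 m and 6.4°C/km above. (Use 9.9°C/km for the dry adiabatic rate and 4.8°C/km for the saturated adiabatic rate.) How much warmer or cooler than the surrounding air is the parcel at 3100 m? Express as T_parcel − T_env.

Parcel:
  From 1200 m to 2400 m (dry): cools by 9.9 × 1.2 = 11.88°C, giving 16.82°C.
  From 2400 m to 3100 m (saturated): cools by 4.8 × 0.7 = 3.36°C, giving 13.46°C.
Environment:
  From 1200 m to 2500 m (environment, lower layer): cools by 2.9 × 1.3 = 3.77°C, giving 24.93°C.
  From 2500 m to 3100 m (environment, upper layer): cools by 6.4 × 0.6 = 3.84°C, giving 21.09°C.
T_parcel − T_env = 13.46 − 21.09 = -7.63°C

-7.63°C (parcel cooler than environment)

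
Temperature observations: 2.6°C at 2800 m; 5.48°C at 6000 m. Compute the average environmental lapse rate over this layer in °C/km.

-0.9°C/km

Γ = −ΔT/Δz = (2.6 − 5.48) / (6000 − 2800) m
  = -2.88°C / 3.2 km = -0.9°C/km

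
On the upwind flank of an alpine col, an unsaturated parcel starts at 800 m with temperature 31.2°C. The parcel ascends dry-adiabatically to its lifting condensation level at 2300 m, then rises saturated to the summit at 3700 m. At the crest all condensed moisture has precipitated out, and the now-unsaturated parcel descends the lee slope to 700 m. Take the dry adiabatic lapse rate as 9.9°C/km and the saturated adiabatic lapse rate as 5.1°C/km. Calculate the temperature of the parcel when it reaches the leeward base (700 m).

38.91°C

Dry to 2300 m: -9.9 × 1.5 km = -14.85°C, so T = 16.35°C.
Saturated to 3700 m: -5.1 × 1.4 km = -7.14°C, so T = 9.21°C.
Dry descent to 700 m: +9.9 × 3 km = +29.7°C, so T = 38.91°C.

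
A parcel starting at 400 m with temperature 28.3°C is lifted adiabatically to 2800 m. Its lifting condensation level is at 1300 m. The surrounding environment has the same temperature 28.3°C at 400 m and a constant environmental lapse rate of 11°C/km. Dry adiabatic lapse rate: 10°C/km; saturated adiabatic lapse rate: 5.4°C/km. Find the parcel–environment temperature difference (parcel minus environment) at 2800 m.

+9.3°C (parcel warmer than environment)

Parcel:
  400 → 1300 m (dry, 10°C/km): ΔT = -10 × 0.9 = -9°C → T = 19.3°C
  1300 → 2800 m (saturated, 5.4°C/km): ΔT = -5.4 × 1.5 = -8.1°C → T = 11.2°C
Environment:
  400 → 2800 m (environment, 11°C/km): ΔT = -11 × 2.4 = -26.4°C → T = 1.9°C
T_parcel − T_env = 11.2 − 1.9 = +9.3°C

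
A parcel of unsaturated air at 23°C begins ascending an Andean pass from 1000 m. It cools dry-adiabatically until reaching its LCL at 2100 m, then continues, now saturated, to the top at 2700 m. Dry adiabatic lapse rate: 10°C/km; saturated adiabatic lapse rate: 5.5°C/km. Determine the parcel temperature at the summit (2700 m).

1000 → 2100 m (dry, 10°C/km): ΔT = -10 × 1.1 = -11°C → T = 12°C
2100 → 2700 m (saturated, 5.5°C/km): ΔT = -5.5 × 0.6 = -3.3°C → T = 8.7°C

8.7°C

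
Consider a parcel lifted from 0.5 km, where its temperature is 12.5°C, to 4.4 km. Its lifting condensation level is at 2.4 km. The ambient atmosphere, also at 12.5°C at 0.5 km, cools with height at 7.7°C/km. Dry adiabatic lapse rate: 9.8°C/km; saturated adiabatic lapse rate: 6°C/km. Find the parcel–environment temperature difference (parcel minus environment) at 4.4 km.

Parcel:
  Dry to 2400 m: -9.8 × 1.9 km = -18.62°C, so T = -6.12°C.
  Saturated to 4400 m: -6 × 2 km = -12°C, so T = -18.12°C.
Environment:
  Environment to 4400 m: -7.7 × 3.9 km = -30.03°C, so T = -17.53°C.
T_parcel − T_env = -18.12 − (-17.53) = -0.59°C

-0.59°C (parcel cooler than environment)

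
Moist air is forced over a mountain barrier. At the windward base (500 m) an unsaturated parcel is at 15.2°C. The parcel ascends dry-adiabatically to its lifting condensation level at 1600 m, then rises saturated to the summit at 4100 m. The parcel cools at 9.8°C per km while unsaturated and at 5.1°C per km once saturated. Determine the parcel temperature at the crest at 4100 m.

-8.33°C

500 → 1600 m (dry, 9.8°C/km): ΔT = -9.8 × 1.1 = -10.78°C → T = 4.42°C
1600 → 4100 m (saturated, 5.1°C/km): ΔT = -5.1 × 2.5 = -12.75°C → T = -8.33°C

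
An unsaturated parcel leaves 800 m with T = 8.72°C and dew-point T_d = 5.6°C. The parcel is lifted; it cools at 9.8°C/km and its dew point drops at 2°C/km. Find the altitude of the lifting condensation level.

1200 m

T and T_d converge at 9.8 − 2 = 7.8°C per km
Height above start = (8.72 − 5.6) / 7.8 = 0.4 km
LCL altitude = 800 m + 400 m = 1200 m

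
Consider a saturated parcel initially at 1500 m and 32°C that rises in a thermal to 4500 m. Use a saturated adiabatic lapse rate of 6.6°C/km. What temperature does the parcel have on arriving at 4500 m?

12.2°C

1500–4500 m, saturated adiabatic: Δz = 3 km ⇒ ΔT = -19.8°C; T = 12.2°C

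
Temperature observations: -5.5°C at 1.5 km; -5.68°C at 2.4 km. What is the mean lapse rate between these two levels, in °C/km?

0.2°C/km

Γ = −ΔT/Δz = (-5.5 − (-5.68)) / (2400 − 1500) m
  = 0.18°C / 0.9 km = 0.2°C/km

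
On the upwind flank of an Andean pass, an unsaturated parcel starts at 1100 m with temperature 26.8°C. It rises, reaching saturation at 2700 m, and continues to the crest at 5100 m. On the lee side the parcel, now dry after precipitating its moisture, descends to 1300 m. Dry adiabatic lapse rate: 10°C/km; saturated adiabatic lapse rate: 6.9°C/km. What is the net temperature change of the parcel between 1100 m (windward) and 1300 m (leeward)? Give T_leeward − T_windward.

Dry to 2700 m: -10 × 1.6 km = -16°C, so T = 10.8°C.
Saturated to 5100 m: -6.9 × 2.4 km = -16.56°C, so T = -5.76°C.
Dry descent to 1300 m: +10 × 3.8 km = +38°C, so T = 32.24°C.
Net change vs windward start: 32.24 − 26.8 = +5.44°C

+5.44°C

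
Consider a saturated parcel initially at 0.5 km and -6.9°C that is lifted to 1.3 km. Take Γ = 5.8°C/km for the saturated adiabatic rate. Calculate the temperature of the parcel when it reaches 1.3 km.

-11.54°C

500 → 1300 m (saturated adiabatic, 5.8°C/km): ΔT = -5.8 × 0.8 = -4.64°C → T = -11.54°C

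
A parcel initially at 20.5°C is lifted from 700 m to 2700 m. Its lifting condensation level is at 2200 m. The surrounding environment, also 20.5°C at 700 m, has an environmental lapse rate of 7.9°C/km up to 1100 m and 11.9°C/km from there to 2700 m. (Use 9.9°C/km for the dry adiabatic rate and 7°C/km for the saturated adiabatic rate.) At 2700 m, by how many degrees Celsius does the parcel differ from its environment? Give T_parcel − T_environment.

Parcel:
  From 700 m to 2200 m (dry): cools by 9.9 × 1.5 = 14.85°C, giving 5.65°C.
  From 2200 m to 2700 m (saturated): cools by 7 × 0.5 = 3.5°C, giving 2.15°C.
Environment:
  From 700 m to 1100 m (environment, lower layer): cools by 7.9 × 0.4 = 3.16°C, giving 17.34°C.
  From 1100 m to 2700 m (environment, upper layer): cools by 11.9 × 1.6 = 19.04°C, giving -1.7°C.
T_parcel − T_env = 2.15 − (-1.7) = +3.85°C

+3.85°C (parcel warmer than environment)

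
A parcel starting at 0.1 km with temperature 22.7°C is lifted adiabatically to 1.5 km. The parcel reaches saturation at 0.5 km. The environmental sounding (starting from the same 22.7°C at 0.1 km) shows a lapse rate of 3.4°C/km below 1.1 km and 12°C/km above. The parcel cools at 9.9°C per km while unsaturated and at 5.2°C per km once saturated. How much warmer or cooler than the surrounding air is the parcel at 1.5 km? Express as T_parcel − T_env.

Parcel:
  100–500 m, dry: Δz = 0.4 km ⇒ ΔT = -3.96°C; T = 18.74°C
  500–1500 m, saturated: Δz = 1 km ⇒ ΔT = -5.2°C; T = 13.54°C
Environment:
  100–1100 m, environment, lower layer: Δz = 1 km ⇒ ΔT = -3.4°C; T = 19.3°C
  1100–1500 m, environment, upper layer: Δz = 0.4 km ⇒ ΔT = -4.8°C; T = 14.5°C
T_parcel − T_env = 13.54 − 14.5 = -0.96°C

-0.96°C (parcel cooler than environment)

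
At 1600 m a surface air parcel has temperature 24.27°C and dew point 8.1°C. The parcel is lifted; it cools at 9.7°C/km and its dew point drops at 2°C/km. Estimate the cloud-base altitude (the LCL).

3700 m

T and T_d converge at 9.7 − 2 = 7.7°C per km
Height above start = (24.27 − 8.1) / 7.7 = 2.1 km
LCL altitude = 1600 m + 2100 m = 3700 m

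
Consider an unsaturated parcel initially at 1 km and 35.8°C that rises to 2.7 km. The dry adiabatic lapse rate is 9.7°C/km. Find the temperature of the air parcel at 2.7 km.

Dry adiabatic to 2700 m: -9.7 × 1.7 km = -16.49°C, so T = 19.31°C.

19.31°C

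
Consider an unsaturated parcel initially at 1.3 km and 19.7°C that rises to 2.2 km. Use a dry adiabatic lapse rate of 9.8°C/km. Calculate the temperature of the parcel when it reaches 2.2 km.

1300–2200 m, dry adiabatic: Δz = 0.9 km ⇒ ΔT = -8.82°C; T = 10.88°C

10.88°C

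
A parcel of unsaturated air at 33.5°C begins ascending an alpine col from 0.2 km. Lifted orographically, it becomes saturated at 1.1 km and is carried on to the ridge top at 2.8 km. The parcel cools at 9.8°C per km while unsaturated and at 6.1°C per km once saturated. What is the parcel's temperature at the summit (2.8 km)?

14.31°C

200–1100 m, dry: Δz = 0.9 km ⇒ ΔT = -8.82°C; T = 24.68°C
1100–2800 m, saturated: Δz = 1.7 km ⇒ ΔT = -10.37°C; T = 14.31°C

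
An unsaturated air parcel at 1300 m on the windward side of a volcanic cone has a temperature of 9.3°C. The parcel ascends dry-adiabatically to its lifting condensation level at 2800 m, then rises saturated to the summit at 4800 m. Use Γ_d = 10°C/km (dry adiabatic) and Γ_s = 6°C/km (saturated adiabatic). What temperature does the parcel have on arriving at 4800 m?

-17.7°C

1300–2800 m, dry: Δz = 1.5 km ⇒ ΔT = -15°C; T = -5.7°C
2800–4800 m, saturated: Δz = 2 km ⇒ ΔT = -12°C; T = -17.7°C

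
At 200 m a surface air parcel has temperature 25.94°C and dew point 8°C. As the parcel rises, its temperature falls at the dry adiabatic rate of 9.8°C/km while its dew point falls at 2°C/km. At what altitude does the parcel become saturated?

T and T_d converge at 9.8 − 2 = 7.8°C per km
Height above start = (25.94 − 8) / 7.8 = 2.3 km
LCL altitude = 200 m + 2300 m = 2500 m

2500 m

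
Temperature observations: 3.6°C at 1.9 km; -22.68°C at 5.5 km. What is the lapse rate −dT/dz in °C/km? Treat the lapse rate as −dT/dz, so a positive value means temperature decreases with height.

7.3°C/km

Γ = −ΔT/Δz = (3.6 − (-22.68)) / (5500 − 1900) m
  = 26.28°C / 3.6 km = 7.3°C/km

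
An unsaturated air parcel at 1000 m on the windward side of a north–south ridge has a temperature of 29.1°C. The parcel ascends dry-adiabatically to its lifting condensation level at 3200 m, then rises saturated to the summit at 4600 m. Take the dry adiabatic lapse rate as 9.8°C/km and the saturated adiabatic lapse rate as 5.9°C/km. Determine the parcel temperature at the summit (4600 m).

1000 → 3200 m (dry, 9.8°C/km): ΔT = -9.8 × 2.2 = -21.56°C → T = 7.54°C
3200 → 4600 m (saturated, 5.9°C/km): ΔT = -5.9 × 1.4 = -8.26°C → T = -0.72°C

-0.72°C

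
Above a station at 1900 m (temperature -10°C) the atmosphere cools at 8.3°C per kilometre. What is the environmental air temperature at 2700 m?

-16.64°C

1900–2700 m, environmental: Δz = 0.8 km ⇒ ΔT = -6.64°C; T = -16.64°C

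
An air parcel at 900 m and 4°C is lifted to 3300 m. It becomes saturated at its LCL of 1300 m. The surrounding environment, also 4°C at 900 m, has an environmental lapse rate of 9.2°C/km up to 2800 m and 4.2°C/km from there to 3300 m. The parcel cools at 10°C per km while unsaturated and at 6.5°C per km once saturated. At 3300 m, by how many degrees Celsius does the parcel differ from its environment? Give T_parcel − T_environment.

+2.58°C (parcel warmer than environment)

Parcel:
  Dry to 1300 m: -10 × 0.4 km = -4°C, so T = 0°C.
  Saturated to 3300 m: -6.5 × 2 km = -13°C, so T = -13°C.
Environment:
  Environment, lower layer to 2800 m: -9.2 × 1.9 km = -17.48°C, so T = -13.48°C.
  Environment, upper layer to 3300 m: -4.2 × 0.5 km = -2.1°C, so T = -15.58°C.
T_parcel − T_env = -13 − (-15.58) = +2.58°C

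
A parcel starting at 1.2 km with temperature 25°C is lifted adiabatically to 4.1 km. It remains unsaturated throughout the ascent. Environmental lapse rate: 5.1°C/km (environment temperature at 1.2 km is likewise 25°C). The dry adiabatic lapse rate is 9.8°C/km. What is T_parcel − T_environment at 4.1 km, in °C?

-13.63°C (parcel cooler than environment)

Parcel:
  Dry to 4100 m: -9.8 × 2.9 km = -28.42°C, so T = -3.42°C.
Environment:
  Environment to 4100 m: -5.1 × 2.9 km = -14.79°C, so T = 10.21°C.
T_parcel − T_env = -3.42 − 10.21 = -13.63°C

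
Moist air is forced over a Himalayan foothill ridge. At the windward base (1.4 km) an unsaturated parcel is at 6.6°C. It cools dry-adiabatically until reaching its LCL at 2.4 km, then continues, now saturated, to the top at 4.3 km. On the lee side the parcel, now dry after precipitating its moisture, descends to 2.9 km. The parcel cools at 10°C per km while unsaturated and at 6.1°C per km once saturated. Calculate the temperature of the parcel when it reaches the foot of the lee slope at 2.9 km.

Dry to 2400 m: -10 × 1 km = -10°C, so T = -3.4°C.
Saturated to 4300 m: -6.1 × 1.9 km = -11.59°C, so T = -14.99°C.
Dry descent to 2900 m: +10 × 1.4 km = +14°C, so T = -0.99°C.

-0.99°C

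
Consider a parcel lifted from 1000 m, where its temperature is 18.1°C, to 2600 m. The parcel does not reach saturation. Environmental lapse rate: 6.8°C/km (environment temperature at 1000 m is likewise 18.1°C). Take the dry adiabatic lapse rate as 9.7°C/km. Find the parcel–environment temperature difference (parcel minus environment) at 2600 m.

-4.64°C (parcel cooler than environment)

Parcel:
  From 1000 m to 2600 m (dry): cools by 9.7 × 1.6 = 15.52°C, giving 2.58°C.
Environment:
  From 1000 m to 2600 m (environment): cools by 6.8 × 1.6 = 10.88°C, giving 7.22°C.
T_parcel − T_env = 2.58 − 7.22 = -4.64°C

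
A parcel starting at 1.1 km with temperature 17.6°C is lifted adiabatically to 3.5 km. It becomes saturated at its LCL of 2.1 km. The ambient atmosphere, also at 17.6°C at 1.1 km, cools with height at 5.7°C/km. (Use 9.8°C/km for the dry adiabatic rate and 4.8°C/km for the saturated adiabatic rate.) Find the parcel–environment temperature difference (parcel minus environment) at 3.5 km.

-2.84°C (parcel cooler than environment)

Parcel:
  1100–2100 m, dry: Δz = 1 km ⇒ ΔT = -9.8°C; T = 7.8°C
  2100–3500 m, saturated: Δz = 1.4 km ⇒ ΔT = -6.72°C; T = 1.08°C
Environment:
  1100–3500 m, environment: Δz = 2.4 km ⇒ ΔT = -13.68°C; T = 3.92°C
T_parcel − T_env = 1.08 − 3.92 = -2.84°C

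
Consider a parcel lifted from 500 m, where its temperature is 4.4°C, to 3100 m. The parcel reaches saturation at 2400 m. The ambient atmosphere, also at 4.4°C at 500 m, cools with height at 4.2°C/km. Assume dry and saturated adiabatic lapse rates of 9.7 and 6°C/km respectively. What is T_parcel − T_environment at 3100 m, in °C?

Parcel:
  Dry to 2400 m: -9.7 × 1.9 km = -18.43°C, so T = -14.03°C.
  Saturated to 3100 m: -6 × 0.7 km = -4.2°C, so T = -18.23°C.
Environment:
  Environment to 3100 m: -4.2 × 2.6 km = -10.92°C, so T = -6.52°C.
T_parcel − T_env = -18.23 − (-6.52) = -11.71°C

-11.71°C (parcel cooler than environment)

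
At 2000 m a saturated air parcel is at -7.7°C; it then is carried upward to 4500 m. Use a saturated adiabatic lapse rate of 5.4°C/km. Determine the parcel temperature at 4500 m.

2000–4500 m, saturated adiabatic: Δz = 2.5 km ⇒ ΔT = -13.5°C; T = -21.2°C

-21.2°C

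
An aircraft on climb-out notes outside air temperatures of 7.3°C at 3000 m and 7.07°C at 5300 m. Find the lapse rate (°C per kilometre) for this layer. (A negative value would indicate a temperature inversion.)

0.1°C/km

Γ = −ΔT/Δz = (7.3 − 7.07) / (5300 − 3000) m
  = 0.23°C / 2.3 km = 0.1°C/km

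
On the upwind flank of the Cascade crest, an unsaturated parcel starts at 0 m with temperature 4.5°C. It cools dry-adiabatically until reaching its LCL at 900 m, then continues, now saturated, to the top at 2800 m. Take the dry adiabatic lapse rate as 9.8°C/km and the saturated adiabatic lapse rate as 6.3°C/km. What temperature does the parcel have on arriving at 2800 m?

-16.29°C

From 0 m to 900 m (dry): cools by 9.8 × 0.9 = 8.82°C, giving -4.32°C.
From 900 m to 2800 m (saturated): cools by 6.3 × 1.9 = 11.97°C, giving -16.29°C.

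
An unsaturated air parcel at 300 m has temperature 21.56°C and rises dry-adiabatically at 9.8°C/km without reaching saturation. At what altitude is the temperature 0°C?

2500 m

Height above start = (21.56 − 0) / 9.8 = 2.2 km
Altitude = 300 m + 2200 m = 2500 m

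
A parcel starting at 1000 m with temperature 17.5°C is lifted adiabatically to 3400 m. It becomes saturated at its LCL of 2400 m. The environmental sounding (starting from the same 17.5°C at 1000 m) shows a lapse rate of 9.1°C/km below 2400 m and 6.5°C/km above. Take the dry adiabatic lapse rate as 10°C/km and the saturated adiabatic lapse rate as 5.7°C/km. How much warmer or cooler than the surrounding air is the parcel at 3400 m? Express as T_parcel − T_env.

-0.46°C (parcel cooler than environment)

Parcel:
  From 1000 m to 2400 m (dry): cools by 10 × 1.4 = 14°C, giving 3.5°C.
  From 2400 m to 3400 m (saturated): cools by 5.7 × 1 = 5.7°C, giving -2.2°C.
Environment:
  From 1000 m to 2400 m (environment, lower layer): cools by 9.1 × 1.4 = 12.74°C, giving 4.76°C.
  From 2400 m to 3400 m (environment, upper layer): cools by 6.5 × 1 = 6.5°C, giving -1.74°C.
T_parcel − T_env = -2.2 − (-1.74) = -0.46°C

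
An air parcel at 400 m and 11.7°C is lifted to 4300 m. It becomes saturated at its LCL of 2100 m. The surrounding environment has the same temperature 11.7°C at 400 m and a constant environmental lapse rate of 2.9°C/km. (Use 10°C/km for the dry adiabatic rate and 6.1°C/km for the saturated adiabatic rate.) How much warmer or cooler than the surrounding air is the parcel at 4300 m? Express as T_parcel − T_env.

Parcel:
  From 400 m to 2100 m (dry): cools by 10 × 1.7 = 17°C, giving -5.3°C.
  From 2100 m to 4300 m (saturated): cools by 6.1 × 2.2 = 13.42°C, giving -18.72°C.
Environment:
  From 400 m to 4300 m (environment): cools by 2.9 × 3.9 = 11.31°C, giving 0.39°C.
T_parcel − T_env = -18.72 − 0.39 = -19.11°C

-19.11°C (parcel cooler than environment)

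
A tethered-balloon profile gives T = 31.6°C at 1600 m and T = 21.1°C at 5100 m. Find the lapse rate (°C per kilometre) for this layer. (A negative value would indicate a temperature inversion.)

3°C/km

Γ = −ΔT/Δz = (31.6 − 21.1) / (5100 − 1600) m
  = 10.5°C / 3.5 km = 3°C/km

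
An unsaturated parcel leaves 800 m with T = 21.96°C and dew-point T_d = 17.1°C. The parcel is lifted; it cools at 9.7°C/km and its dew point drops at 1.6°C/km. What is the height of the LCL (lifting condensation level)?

T and T_d converge at 9.7 − 1.6 = 8.1°C per km
Height above start = (21.96 − 17.1) / 8.1 = 0.6 km
LCL altitude = 800 m + 600 m = 1400 m

1400 m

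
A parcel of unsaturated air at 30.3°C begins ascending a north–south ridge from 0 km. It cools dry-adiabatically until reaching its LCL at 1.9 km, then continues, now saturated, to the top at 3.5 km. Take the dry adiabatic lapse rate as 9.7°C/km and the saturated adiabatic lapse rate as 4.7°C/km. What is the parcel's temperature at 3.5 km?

4.35°C

0 → 1900 m (dry, 9.7°C/km): ΔT = -9.7 × 1.9 = -18.43°C → T = 11.87°C
1900 → 3500 m (saturated, 4.7°C/km): ΔT = -4.7 × 1.6 = -7.52°C → T = 4.35°C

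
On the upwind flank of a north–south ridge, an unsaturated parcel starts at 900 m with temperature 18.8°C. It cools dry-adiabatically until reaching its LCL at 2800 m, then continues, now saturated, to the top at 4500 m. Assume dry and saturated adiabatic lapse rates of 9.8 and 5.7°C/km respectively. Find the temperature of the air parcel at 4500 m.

900 → 2800 m (dry, 9.8°C/km): ΔT = -9.8 × 1.9 = -18.62°C → T = 0.18°C
2800 → 4500 m (saturated, 5.7°C/km): ΔT = -5.7 × 1.7 = -9.69°C → T = -9.51°C

-9.51°C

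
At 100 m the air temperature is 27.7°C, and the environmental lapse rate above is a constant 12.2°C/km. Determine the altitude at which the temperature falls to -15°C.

3600 m

Height above start = (27.7 − (-15)) / 12.2 = 3.5 km
Altitude = 100 m + 3500 m = 3600 m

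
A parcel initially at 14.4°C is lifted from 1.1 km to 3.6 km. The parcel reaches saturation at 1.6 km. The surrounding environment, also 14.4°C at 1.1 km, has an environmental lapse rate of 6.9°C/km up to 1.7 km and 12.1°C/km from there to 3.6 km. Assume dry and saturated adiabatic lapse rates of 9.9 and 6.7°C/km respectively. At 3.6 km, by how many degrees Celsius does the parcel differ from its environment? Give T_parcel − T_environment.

+8.78°C (parcel warmer than environment)

Parcel:
  From 1100 m to 1600 m (dry): cools by 9.9 × 0.5 = 4.95°C, giving 9.45°C.
  From 1600 m to 3600 m (saturated): cools by 6.7 × 2 = 13.4°C, giving -3.95°C.
Environment:
  From 1100 m to 1700 m (environment, lower layer): cools by 6.9 × 0.6 = 4.14°C, giving 10.26°C.
  From 1700 m to 3600 m (environment, upper layer): cools by 12.1 × 1.9 = 22.99°C, giving -12.73°C.
T_parcel − T_env = -3.95 − (-12.73) = +8.78°C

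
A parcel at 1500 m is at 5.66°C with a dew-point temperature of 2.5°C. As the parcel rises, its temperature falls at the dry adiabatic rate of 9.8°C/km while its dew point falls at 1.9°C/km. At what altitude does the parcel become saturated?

1900 m

T and T_d converge at 9.8 − 1.9 = 7.9°C per km
Height above start = (5.66 − 2.5) / 7.9 = 0.4 km
LCL altitude = 1500 m + 400 m = 1900 m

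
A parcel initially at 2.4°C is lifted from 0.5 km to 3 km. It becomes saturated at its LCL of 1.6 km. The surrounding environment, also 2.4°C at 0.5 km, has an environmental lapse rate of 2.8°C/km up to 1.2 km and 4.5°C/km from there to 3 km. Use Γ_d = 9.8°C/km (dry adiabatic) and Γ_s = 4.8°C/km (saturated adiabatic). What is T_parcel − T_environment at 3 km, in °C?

-7.44°C (parcel cooler than environment)

Parcel:
  500–1600 m, dry: Δz = 1.1 km ⇒ ΔT = -10.78°C; T = -8.38°C
  1600–3000 m, saturated: Δz = 1.4 km ⇒ ΔT = -6.72°C; T = -15.1°C
Environment:
  500–1200 m, environment, lower layer: Δz = 0.7 km ⇒ ΔT = -1.96°C; T = 0.44°C
  1200–3000 m, environment, upper layer: Δz = 1.8 km ⇒ ΔT = -8.1°C; T = -7.66°C
T_parcel − T_env = -15.1 − (-7.66) = -7.44°C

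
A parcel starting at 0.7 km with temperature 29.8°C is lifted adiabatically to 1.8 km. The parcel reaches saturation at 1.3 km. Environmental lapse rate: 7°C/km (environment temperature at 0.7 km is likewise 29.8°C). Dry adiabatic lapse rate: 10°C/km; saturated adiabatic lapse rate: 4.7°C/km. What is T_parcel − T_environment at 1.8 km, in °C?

Parcel:
  700 → 1300 m (dry, 10°C/km): ΔT = -10 × 0.6 = -6°C → T = 23.8°C
  1300 → 1800 m (saturated, 4.7°C/km): ΔT = -4.7 × 0.5 = -2.35°C → T = 21.45°C
Environment:
  700 → 1800 m (environment, 7°C/km): ΔT = -7 × 1.1 = -7.7°C → T = 22.1°C
T_parcel − T_env = 21.45 − 22.1 = -0.65°C

-0.65°C (parcel cooler than environment)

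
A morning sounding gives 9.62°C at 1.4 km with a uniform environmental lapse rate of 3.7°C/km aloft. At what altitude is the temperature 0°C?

Height above start = (9.62 − 0) / 3.7 = 2.6 km
Altitude = 1400 m + 2600 m = 4000 m

4 km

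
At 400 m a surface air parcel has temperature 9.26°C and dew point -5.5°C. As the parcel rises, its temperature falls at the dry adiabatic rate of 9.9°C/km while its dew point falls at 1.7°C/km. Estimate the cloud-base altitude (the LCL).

2200 m

T and T_d converge at 9.9 − 1.7 = 8.2°C per km
Height above start = (9.26 − (-5.5)) / 8.2 = 1.8 km
LCL altitude = 400 m + 1800 m = 2200 m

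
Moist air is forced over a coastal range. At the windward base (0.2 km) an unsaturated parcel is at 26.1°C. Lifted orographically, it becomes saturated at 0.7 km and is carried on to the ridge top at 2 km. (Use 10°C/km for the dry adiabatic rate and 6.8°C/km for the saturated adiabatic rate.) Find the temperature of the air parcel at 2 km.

From 200 m to 700 m (dry): cools by 10 × 0.5 = 5°C, giving 21.1°C.
From 700 m to 2000 m (saturated): cools by 6.8 × 1.3 = 8.84°C, giving 12.26°C.

12.26°C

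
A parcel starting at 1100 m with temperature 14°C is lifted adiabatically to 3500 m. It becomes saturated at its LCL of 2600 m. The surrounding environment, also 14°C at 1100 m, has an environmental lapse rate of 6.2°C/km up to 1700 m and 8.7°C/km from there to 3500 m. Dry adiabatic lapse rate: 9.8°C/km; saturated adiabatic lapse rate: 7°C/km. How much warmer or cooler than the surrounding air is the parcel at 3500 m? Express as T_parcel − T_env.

Parcel:
  1100 → 2600 m (dry, 9.8°C/km): ΔT = -9.8 × 1.5 = -14.7°C → T = -0.7°C
  2600 → 3500 m (saturated, 7°C/km): ΔT = -7 × 0.9 = -6.3°C → T = -7°C
Environment:
  1100 → 1700 m (environment, lower layer, 6.2°C/km): ΔT = -6.2 × 0.6 = -3.72°C → T = 10.28°C
  1700 → 3500 m (environment, upper layer, 8.7°C/km): ΔT = -8.7 × 1.8 = -15.66°C → T = -5.38°C
T_parcel − T_env = -7 − (-5.38) = -1.62°C

-1.62°C (parcel cooler than environment)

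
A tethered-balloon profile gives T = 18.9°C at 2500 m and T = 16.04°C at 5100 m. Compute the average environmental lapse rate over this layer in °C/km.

Γ = −ΔT/Δz = (18.9 − 16.04) / (5100 − 2500) m
  = 2.86°C / 2.6 km = 1.1°C/km

1.1°C/km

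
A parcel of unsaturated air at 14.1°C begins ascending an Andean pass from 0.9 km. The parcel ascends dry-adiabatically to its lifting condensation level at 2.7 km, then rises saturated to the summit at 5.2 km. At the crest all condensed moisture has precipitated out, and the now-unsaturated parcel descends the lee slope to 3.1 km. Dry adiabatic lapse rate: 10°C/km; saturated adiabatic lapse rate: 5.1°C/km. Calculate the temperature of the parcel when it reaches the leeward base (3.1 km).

900–2700 m, dry: Δz = 1.8 km ⇒ ΔT = -18°C; T = -3.9°C
2700–5200 m, saturated: Δz = 2.5 km ⇒ ΔT = -12.75°C; T = -16.65°C
5200–3100 m, dry descent: Δz = 2.1 km ⇒ ΔT = +21°C; T = 4.35°C

4.35°C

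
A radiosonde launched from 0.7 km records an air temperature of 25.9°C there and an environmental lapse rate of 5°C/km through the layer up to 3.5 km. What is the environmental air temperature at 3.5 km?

11.9°C

700–3500 m, environmental: Δz = 2.8 km ⇒ ΔT = -14°C; T = 11.9°C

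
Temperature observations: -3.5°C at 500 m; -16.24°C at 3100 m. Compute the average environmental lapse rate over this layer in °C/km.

Γ = −ΔT/Δz = (-3.5 − (-16.24)) / (3100 − 500) m
  = 12.74°C / 2.6 km = 4.9°C/km

4.9°C/km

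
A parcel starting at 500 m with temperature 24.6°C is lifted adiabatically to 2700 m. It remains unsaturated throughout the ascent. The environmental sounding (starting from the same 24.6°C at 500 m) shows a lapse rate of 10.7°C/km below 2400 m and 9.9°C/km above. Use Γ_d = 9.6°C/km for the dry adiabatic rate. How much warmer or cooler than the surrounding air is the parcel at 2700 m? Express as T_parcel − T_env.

+2.18°C (parcel warmer than environment)

Parcel:
  500–2700 m, dry: Δz = 2.2 km ⇒ ΔT = -21.12°C; T = 3.48°C
Environment:
  500–2400 m, environment, lower layer: Δz = 1.9 km ⇒ ΔT = -20.33°C; T = 4.27°C
  2400–2700 m, environment, upper layer: Δz = 0.3 km ⇒ ΔT = -2.97°C; T = 1.3°C
T_parcel − T_env = 3.48 − 1.3 = +2.18°C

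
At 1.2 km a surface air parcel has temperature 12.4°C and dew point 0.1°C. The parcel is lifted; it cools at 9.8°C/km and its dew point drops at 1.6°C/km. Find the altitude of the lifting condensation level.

2.7 km

T and T_d converge at 9.8 − 1.6 = 8.2°C per km
Height above start = (12.4 − 0.1) / 8.2 = 1.5 km
LCL altitude = 1200 m + 1500 m = 2700 m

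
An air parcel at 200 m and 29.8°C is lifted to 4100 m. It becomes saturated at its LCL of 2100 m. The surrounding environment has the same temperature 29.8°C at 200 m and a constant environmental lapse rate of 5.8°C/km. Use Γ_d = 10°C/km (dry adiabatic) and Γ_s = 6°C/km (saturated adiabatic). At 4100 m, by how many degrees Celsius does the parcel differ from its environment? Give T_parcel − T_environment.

-8.38°C (parcel cooler than environment)

Parcel:
  200 → 2100 m (dry, 10°C/km): ΔT = -10 × 1.9 = -19°C → T = 10.8°C
  2100 → 4100 m (saturated, 6°C/km): ΔT = -6 × 2 = -12°C → T = -1.2°C
Environment:
  200 → 4100 m (environment, 5.8°C/km): ΔT = -5.8 × 3.9 = -22.62°C → T = 7.18°C
T_parcel − T_env = -1.2 − 7.18 = -8.38°C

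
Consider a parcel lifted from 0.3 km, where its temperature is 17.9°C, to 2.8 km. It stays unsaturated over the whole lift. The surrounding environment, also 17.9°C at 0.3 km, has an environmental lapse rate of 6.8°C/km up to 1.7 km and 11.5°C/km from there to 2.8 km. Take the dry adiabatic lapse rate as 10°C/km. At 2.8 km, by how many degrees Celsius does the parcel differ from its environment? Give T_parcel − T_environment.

-2.83°C (parcel cooler than environment)

Parcel:
  300–2800 m, dry: Δz = 2.5 km ⇒ ΔT = -25°C; T = -7.1°C
Environment:
  300–1700 m, environment, lower layer: Δz = 1.4 km ⇒ ΔT = -9.52°C; T = 8.38°C
  1700–2800 m, environment, upper layer: Δz = 1.1 km ⇒ ΔT = -12.65°C; T = -4.27°C
T_parcel − T_env = -7.1 − (-4.27) = -2.83°C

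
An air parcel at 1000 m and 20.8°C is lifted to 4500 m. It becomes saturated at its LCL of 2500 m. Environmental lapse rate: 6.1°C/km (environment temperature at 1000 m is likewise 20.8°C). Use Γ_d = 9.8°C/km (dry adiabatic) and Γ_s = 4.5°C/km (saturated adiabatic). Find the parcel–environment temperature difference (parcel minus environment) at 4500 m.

Parcel:
  Dry to 2500 m: -9.8 × 1.5 km = -14.7°C, so T = 6.1°C.
  Saturated to 4500 m: -4.5 × 2 km = -9°C, so T = -2.9°C.
Environment:
  Environment to 4500 m: -6.1 × 3.5 km = -21.35°C, so T = -0.55°C.
T_parcel − T_env = -2.9 − (-0.55) = -2.35°C

-2.35°C (parcel cooler than environment)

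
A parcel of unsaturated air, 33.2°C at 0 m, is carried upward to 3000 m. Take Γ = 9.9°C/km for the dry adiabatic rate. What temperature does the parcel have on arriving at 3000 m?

Dry adiabatic to 3000 m: -9.9 × 3 km = -29.7°C, so T = 3.5°C.

3.5°C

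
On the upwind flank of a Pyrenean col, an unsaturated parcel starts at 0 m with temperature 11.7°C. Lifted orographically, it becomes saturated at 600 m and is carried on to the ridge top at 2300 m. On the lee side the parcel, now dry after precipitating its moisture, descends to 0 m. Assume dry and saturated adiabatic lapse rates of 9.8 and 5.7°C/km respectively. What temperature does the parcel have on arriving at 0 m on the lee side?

18.67°C

0 → 600 m (dry, 9.8°C/km): ΔT = -9.8 × 0.6 = -5.88°C → T = 5.82°C
600 → 2300 m (saturated, 5.7°C/km): ΔT = -5.7 × 1.7 = -9.69°C → T = -3.87°C
2300 → 0 m (dry descent, 9.8°C/km): ΔT = +9.8 × 2.3 = +22.54°C → T = 18.67°C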